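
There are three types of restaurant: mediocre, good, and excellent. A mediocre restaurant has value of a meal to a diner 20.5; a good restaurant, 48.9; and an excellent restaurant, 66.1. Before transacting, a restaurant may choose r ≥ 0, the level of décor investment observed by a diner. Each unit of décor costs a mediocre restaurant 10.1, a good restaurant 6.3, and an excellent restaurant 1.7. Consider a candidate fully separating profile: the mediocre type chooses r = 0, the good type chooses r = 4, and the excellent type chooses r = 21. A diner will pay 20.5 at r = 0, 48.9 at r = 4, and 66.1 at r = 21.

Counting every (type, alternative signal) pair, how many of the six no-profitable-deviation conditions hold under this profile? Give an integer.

Good (own payoff 48.9 − 6.3×4 = 23.7): to r=0 gives 20.5 → no gain ✓; to r=21 gives 66.1 − 6.3×21 = -66.2 → no gain ✓.
Mediocre (own payoff 20.5): to r=4 gives 48.9 − 10.1×4 = 8.5 → no gain ✓; to r=21 gives 66.1 − 10.1×21 = -146 → no gain ✓.
Excellent (own payoff 66.1 − 1.7×21 = 30.4): to r=0 gives 20.5 → no gain ✓; to r=4 gives 48.9 − 1.7×4 = 42.1 → profitable ✗.
5 of the 6 constraints hold; not an equilibrium.

5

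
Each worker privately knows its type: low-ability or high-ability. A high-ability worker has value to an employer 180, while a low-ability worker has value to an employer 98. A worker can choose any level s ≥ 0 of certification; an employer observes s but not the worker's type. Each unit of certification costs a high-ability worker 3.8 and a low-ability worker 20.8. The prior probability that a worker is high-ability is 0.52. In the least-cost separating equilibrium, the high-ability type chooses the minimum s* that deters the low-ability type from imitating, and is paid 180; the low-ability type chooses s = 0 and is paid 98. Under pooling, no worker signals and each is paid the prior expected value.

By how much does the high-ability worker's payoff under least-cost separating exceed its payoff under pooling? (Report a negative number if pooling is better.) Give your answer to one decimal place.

24.4

Least-cost separating signal: s* solves 98 = 180 − 20.8·s*, so s* = (180 − 98)/20.8 ≈ 3.9423.
High-ability type's separating payoff: 180 − 3.8 × s* = 180 − 3.8 × (180 − 98)/20.8 = 180 − 311.6/20.8 ≈ 165.019.
Pooling payoff: 0.52 × 180 + 0.48 × 98 = 140.64.
Difference: 165.019 − 140.64 = 24.379, i.e. 24.4 to one decimal place.
The high-ability type prefers to separate.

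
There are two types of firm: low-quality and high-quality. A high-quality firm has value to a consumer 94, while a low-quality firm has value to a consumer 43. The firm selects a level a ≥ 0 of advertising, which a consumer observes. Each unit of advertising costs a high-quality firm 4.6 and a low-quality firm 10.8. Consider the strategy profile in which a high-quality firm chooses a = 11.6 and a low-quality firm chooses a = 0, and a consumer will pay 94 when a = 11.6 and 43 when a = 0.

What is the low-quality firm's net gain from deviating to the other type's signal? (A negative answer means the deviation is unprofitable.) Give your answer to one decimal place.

-74.3

Playing a = 0 the low-quality firm receives 43.
Deviating to a = 11.6 brings payment 94 at cost 10.8 × 11.6 = 125.28, netting -31.28.
Gain from deviating: -31.28 − 43 = -74.28, i.e. -74.3 to one decimal place.
The gain is negative, so the low-quality type's incentive-compatibility constraint is satisfied.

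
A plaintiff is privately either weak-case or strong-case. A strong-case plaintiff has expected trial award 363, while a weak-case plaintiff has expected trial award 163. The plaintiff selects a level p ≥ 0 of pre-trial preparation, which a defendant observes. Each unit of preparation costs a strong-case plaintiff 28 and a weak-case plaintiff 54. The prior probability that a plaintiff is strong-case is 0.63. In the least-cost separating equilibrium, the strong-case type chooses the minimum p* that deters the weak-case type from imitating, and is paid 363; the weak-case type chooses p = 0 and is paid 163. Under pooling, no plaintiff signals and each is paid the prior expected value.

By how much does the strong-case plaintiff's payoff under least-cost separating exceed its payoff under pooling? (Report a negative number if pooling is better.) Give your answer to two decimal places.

Least-cost separating signal: p* solves 163 = 363 − 54·p*, so p* = (363 − 163)/54 ≈ 3.7037.
Strong-case type's separating payoff: 363 − 28 × p* = 363 − 28 × (363 − 163)/54 = 363 − 5600/54 ≈ 259.2963.
Pooling payoff: 0.63 × 363 + 0.37 × 163 = 289.
Difference: 259.2963 − 289 = -29.7037, i.e. -29.70 to two decimal places.
The strong-case type would prefer the pooling outcome.

-29.70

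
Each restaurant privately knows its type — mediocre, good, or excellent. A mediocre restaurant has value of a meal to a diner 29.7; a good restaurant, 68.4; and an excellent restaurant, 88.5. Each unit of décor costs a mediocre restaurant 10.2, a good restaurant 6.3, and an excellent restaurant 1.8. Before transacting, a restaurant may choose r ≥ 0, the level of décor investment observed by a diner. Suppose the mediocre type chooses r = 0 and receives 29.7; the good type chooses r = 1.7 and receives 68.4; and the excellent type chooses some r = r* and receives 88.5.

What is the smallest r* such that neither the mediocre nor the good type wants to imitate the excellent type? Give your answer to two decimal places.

5.76

Good type (on-path payoff 68.4 − 6.3×1.7 = 57.69) won't mimic when 57.69 ≥ 88.5 − 6.3·r*, i.e. r* ≥ 4.89.
Mediocre type (on-path payoff 29.7) won't mimic when 29.7 ≥ 88.5 − 10.2·r*, i.e. r* ≥ 5.76.
Both must hold, so r* = max(5.76, 4.89) = 5.76. The mediocre type's constraint binds.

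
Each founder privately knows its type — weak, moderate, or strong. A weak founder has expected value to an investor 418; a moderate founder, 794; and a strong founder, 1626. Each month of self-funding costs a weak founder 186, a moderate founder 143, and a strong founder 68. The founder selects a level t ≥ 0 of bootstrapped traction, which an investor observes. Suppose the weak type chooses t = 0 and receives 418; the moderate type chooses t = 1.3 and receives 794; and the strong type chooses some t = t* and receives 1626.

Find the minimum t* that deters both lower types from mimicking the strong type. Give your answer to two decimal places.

7.12

Weak type (on-path payoff 418) won't mimic when 418 ≥ 1626 − 186·t*, i.e. t* ≥ 6.49.
Moderate type (on-path payoff 794 − 143×1.3 = 608.1) won't mimic when 608.1 ≥ 1626 − 143·t*, i.e. t* ≥ 7.12.
Both must hold, so t* = max(6.49, 7.12) = 7.12. The moderate type's constraint binds.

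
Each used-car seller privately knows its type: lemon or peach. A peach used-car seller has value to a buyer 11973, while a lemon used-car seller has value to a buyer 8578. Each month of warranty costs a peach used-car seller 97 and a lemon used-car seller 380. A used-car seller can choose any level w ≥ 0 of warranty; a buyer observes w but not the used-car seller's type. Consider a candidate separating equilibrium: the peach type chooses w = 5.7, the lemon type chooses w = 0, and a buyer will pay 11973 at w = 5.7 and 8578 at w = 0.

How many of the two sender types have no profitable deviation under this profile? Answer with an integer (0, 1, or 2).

Lemon type: stay at 0 → 8578; mimic → 11973 − 380 × 5.7 = 9807. IC fails (8578 < 9807).
Peach type: signal → 11973 − 97 × 5.7 = 11420.1; deviate to 0 → 8578. IC holds (11420.1 ≥ 8578).
1 of 2 constraints hold, so this profile is not an equilibrium.

1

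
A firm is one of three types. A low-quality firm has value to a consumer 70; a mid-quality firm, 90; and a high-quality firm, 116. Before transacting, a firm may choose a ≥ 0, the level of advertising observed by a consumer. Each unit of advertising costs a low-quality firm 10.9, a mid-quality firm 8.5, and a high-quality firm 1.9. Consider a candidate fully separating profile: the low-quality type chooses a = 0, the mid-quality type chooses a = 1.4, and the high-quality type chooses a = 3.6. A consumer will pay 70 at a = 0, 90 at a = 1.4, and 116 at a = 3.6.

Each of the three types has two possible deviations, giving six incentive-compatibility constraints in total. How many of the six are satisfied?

Low-quality (own payoff 70): to a=1.4 gives 90 − 10.9×1.4 = 74.74 → profitable ✗; to a=3.6 gives 116 − 10.9×3.6 = 76.76 → profitable ✗.
High-quality (own payoff 116 − 1.9×3.6 = 109.16): to a=0 gives 70 → no gain ✓; to a=1.4 gives 90 − 1.9×1.4 = 87.34 → no gain ✓.
Mid-quality (own payoff 90 − 8.5×1.4 = 78.1): to a=0 gives 70 → no gain ✓; to a=3.6 gives 116 − 8.5×3.6 = 85.4 → profitable ✗.
3 of the 6 constraints hold; not an equilibrium.

3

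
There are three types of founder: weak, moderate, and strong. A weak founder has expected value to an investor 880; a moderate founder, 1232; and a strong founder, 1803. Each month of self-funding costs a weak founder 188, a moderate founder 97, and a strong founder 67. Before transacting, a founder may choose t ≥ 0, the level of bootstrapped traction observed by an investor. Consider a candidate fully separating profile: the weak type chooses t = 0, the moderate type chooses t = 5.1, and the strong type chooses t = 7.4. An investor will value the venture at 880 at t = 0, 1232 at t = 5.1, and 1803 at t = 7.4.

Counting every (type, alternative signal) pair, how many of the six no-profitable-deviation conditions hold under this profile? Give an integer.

4

Strong (own payoff 1803 − 67×7.4 = 1307.2): to t=0 gives 880 → no gain ✓; to t=5.1 gives 1232 − 67×5.1 = 890.3 → no gain ✓.
Moderate (own payoff 1232 − 97×5.1 = 737.3): to t=0 gives 880 → profitable ✗; to t=7.4 gives 1803 − 97×7.4 = 1085.2 → profitable ✗.
Weak (own payoff 880): to t=5.1 gives 1232 − 188×5.1 = 273.2 → no gain ✓; to t=7.4 gives 1803 − 188×7.4 = 411.8 → no gain ✓.
4 of the 6 constraints hold; not an equilibrium.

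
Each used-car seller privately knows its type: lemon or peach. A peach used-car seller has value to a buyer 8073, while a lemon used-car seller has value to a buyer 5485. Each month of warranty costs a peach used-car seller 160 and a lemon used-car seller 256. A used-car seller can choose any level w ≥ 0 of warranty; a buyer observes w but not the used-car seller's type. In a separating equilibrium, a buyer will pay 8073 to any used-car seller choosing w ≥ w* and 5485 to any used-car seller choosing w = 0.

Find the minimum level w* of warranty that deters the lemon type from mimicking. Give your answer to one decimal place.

A lemon used-car seller choosing w = 0 receives 5485.
Imitating at w* instead would pay 8073 at cost 256·w*, netting 8073 − 256·w*.
Indifference: 5485 = 8073 − 256·w*, so w* = (8073 − 5485) / 256 ≈ 10.1.
This is the lemon type's binding incentive-compatibility constraint; any w ≥ 10.1 sustains separation on that side.

10.1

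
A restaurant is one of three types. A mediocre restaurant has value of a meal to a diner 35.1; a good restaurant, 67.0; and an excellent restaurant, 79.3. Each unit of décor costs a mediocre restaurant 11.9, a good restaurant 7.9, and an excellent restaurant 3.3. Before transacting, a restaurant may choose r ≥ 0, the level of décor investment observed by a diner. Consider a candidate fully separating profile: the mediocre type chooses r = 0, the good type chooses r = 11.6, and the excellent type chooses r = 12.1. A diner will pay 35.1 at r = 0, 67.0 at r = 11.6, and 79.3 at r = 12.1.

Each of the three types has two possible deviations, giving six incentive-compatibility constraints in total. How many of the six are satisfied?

Mediocre (own payoff 35.1): to r=11.6 gives 67.0 − 11.9×11.6 = -71.04 → no gain ✓; to r=12.1 gives 79.3 − 11.9×12.1 = -64.69 → no gain ✓.
Good (own payoff 67.0 − 7.9×11.6 = -24.64): to r=0 gives 35.1 → profitable ✗; to r=12.1 gives 79.3 − 7.9×12.1 = -16.29 → profitable ✗.
Excellent (own payoff 79.3 − 3.3×12.1 = 39.37): to r=0 gives 35.1 → no gain ✓; to r=11.6 gives 67.0 − 3.3×11.6 = 28.72 → no gain ✓.
4 of the 6 constraints hold; not an equilibrium.

4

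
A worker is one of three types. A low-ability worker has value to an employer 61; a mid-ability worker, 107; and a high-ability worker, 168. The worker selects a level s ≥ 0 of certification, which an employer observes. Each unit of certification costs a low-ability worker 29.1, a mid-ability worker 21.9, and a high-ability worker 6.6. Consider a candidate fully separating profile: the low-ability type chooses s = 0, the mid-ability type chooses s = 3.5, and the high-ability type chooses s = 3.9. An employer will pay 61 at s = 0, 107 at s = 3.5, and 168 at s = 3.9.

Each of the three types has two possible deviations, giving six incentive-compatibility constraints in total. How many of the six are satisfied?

4

Mid-ability (own payoff 107 − 21.9×3.5 = 30.35): to s=0 gives 61 → profitable ✗; to s=3.9 gives 168 − 21.9×3.9 = 82.59 → profitable ✗.
High-ability (own payoff 168 − 6.6×3.9 = 142.26): to s=0 gives 61 → no gain ✓; to s=3.5 gives 107 − 6.6×3.5 = 83.9 → no gain ✓.
Low-ability (own payoff 61): to s=3.5 gives 107 − 29.1×3.5 = 5.15 → no gain ✓; to s=3.9 gives 168 − 29.1×3.9 = 54.51 → no gain ✓.
4 of the 6 constraints hold; not an equilibrium.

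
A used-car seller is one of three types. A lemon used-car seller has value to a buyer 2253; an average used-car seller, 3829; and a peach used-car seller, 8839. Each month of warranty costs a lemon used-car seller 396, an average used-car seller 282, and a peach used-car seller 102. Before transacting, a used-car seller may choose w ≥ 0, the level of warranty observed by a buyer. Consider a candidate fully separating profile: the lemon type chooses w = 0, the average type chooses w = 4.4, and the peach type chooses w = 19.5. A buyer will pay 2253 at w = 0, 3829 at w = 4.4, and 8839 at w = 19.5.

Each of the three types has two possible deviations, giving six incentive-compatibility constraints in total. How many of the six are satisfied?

Peach (own payoff 8839 − 102×19.5 = 6850): to w=0 gives 2253 → no gain ✓; to w=4.4 gives 3829 − 102×4.4 = 3380.2 → no gain ✓.
Average (own payoff 3829 − 282×4.4 = 2588.2): to w=0 gives 2253 → no gain ✓; to w=19.5 gives 8839 − 282×19.5 = 3340 → profitable ✗.
Lemon (own payoff 2253): to w=4.4 gives 3829 − 396×4.4 = 2086.6 → no gain ✓; to w=19.5 gives 8839 − 396×19.5 = 1117 → no gain ✓.
5 of the 6 constraints hold; not an equilibrium.

5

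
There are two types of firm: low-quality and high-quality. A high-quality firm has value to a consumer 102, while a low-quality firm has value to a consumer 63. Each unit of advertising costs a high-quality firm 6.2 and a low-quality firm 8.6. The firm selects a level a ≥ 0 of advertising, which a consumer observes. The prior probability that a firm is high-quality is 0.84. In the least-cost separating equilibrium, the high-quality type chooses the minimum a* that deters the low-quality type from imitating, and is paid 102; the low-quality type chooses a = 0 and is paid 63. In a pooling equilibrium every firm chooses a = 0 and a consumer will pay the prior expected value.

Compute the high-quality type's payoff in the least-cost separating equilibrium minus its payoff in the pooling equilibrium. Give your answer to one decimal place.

Least-cost separating signal: a* solves 63 = 102 − 8.6·a*, so a* = (102 − 63)/8.6 ≈ 4.5349.
High-quality type's separating payoff: 102 − 6.2 × a* = 102 − 6.2 × (102 − 63)/8.6 = 102 − 241.8/8.6 ≈ 73.884.
Pooling payoff: 0.84 × 102 + 0.16 × 63 = 95.76.
Difference: 73.884 − 95.76 = -21.876, i.e. -21.9 to one decimal place.
The high-quality type would prefer the pooling outcome.

-21.9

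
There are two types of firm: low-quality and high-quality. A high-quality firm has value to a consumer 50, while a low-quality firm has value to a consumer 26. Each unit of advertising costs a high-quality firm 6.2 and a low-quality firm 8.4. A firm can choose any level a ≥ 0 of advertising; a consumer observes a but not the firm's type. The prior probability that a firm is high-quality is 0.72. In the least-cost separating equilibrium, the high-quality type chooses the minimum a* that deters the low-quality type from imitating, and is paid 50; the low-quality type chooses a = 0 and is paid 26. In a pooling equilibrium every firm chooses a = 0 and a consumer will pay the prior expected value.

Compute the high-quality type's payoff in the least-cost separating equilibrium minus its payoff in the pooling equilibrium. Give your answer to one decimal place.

-11.0

Least-cost separating signal: a* solves 26 = 50 − 8.4·a*, so a* = (50 − 26)/8.4 ≈ 2.8571.
High-quality type's separating payoff: 50 − 6.2 × a* = 50 − 6.2 × (50 − 26)/8.4 = 50 − 148.8/8.4 ≈ 32.286.
Pooling payoff: 0.72 × 50 + 0.28 × 26 = 43.28.
Difference: 32.286 − 43.28 = -10.994, i.e. -11.0 to one decimal place.
The high-quality type would prefer the pooling outcome.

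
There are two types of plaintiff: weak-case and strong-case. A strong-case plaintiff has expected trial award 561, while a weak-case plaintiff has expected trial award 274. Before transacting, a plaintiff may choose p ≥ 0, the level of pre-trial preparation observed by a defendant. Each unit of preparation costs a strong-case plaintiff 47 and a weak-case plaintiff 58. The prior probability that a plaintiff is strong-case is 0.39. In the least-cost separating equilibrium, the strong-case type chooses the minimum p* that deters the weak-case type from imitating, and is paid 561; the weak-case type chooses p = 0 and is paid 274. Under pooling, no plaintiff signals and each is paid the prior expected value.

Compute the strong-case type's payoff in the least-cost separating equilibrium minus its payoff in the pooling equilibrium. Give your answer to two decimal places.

-57.50

Least-cost separating signal: p* solves 274 = 561 − 58·p*, so p* = (561 − 274)/58 ≈ 4.9483.
Strong-case type's separating payoff: 561 − 47 × p* = 561 − 47 × (561 − 274)/58 = 561 − 13489/58 ≈ 328.4310.
Pooling payoff: 0.39 × 561 + 0.61 × 274 = 385.93.
Difference: 328.4310 − 385.93 = -57.499, i.e. -57.50 to two decimal places.
The strong-case type would prefer the pooling outcome.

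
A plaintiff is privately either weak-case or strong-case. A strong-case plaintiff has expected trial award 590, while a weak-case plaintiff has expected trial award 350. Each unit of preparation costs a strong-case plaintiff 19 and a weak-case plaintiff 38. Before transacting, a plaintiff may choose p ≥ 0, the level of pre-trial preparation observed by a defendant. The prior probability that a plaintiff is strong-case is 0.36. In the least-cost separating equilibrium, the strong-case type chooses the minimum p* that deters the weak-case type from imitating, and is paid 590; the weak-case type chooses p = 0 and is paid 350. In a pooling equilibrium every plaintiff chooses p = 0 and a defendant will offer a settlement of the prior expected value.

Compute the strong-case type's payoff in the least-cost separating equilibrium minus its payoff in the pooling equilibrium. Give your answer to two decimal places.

Least-cost separating signal: p* solves 350 = 590 − 38·p*, so p* = (590 − 350)/38 ≈ 6.3158.
Strong-case type's separating payoff: 590 − 19 × p* = 590 − 19 × (590 − 350)/38 = 590 − 4560/38 = 470.
Pooling payoff: 0.36 × 590 + 0.64 × 350 = 436.4.
Difference: 470 − 436.4 = 33.60.
The strong-case type prefers to separate.

33.60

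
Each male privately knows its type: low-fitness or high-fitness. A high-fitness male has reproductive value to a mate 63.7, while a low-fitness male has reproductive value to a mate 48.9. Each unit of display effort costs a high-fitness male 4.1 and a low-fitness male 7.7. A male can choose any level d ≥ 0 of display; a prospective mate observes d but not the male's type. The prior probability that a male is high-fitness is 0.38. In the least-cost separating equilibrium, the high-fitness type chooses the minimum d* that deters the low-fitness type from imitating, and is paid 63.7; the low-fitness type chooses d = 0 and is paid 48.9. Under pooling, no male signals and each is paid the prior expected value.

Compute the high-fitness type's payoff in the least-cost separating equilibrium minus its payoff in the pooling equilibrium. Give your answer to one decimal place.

1.3

Least-cost separating signal: d* solves 48.9 = 63.7 − 7.7·d*, so d* = (63.7 − 48.9)/7.7 ≈ 1.9221.
High-fitness type's separating payoff: 63.7 − 4.1 × d* = 63.7 − 4.1 × (63.7 − 48.9)/7.7 = 63.7 − 60.68/7.7 ≈ 55.819.
Pooling payoff: 0.38 × 63.7 + 0.62 × 48.9 = 54.524.
Difference: 55.819 − 54.524 = 1.295, i.e. 1.3 to one decimal place.
The high-fitness type prefers to separate.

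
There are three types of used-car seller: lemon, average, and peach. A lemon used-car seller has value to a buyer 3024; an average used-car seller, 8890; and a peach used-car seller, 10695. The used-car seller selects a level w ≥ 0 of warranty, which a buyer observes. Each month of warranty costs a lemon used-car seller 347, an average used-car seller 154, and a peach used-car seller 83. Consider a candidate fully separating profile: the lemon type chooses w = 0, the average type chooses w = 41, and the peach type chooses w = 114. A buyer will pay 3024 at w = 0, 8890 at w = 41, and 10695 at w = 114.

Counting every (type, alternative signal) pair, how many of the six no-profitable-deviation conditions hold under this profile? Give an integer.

Average (own payoff 8890 − 154×41 = 2576): to w=0 gives 3024 → profitable ✗; to w=114 gives 10695 − 154×114 = -6861 → no gain ✓.
Lemon (own payoff 3024): to w=41 gives 8890 − 347×41 = -5337 → no gain ✓; to w=114 gives 10695 − 347×114 = -28863 → no gain ✓.
Peach (own payoff 10695 − 83×114 = 1233): to w=0 gives 3024 → profitable ✗; to w=41 gives 8890 − 83×41 = 5487 → profitable ✗.
3 of the 6 constraints hold; not an equilibrium.

3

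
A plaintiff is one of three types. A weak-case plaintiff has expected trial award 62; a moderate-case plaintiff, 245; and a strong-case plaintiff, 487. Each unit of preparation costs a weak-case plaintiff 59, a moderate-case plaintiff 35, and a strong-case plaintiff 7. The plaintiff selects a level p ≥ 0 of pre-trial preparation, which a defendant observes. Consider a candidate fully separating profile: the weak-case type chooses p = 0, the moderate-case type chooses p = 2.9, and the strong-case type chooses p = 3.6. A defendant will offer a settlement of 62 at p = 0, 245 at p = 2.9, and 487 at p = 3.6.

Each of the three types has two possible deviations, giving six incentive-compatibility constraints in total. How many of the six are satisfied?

Moderate-case (own payoff 245 − 35×2.9 = 143.5): to p=0 gives 62 → no gain ✓; to p=3.6 gives 487 − 35×3.6 = 361 → profitable ✗.
Strong-case (own payoff 487 − 7×3.6 = 461.8): to p=0 gives 62 → no gain ✓; to p=2.9 gives 245 − 7×2.9 = 224.7 → no gain ✓.
Weak-case (own payoff 62): to p=2.9 gives 245 − 59×2.9 = 73.9 → profitable ✗; to p=3.6 gives 487 − 59×3.6 = 274.6 → profitable ✗.
3 of the 6 constraints hold; not an equilibrium.

3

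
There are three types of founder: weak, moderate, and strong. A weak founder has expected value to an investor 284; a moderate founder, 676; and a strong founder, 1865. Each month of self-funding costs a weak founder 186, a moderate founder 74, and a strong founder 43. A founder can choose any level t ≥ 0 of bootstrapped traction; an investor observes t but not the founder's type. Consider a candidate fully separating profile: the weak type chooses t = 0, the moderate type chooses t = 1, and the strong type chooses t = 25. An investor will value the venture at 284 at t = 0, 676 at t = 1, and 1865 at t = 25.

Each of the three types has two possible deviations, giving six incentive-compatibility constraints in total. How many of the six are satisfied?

5

Weak (own payoff 284): to t=1 gives 676 − 186×1 = 490 → profitable ✗; to t=25 gives 1865 − 186×25 = -2785 → no gain ✓.
Strong (own payoff 1865 − 43×25 = 790): to t=0 gives 284 → no gain ✓; to t=1 gives 676 − 43×1 = 633 → no gain ✓.
Moderate (own payoff 676 − 74×1 = 602): to t=0 gives 284 → no gain ✓; to t=25 gives 1865 − 74×25 = 15 → no gain ✓.
5 of the 6 constraints hold; not an equilibrium.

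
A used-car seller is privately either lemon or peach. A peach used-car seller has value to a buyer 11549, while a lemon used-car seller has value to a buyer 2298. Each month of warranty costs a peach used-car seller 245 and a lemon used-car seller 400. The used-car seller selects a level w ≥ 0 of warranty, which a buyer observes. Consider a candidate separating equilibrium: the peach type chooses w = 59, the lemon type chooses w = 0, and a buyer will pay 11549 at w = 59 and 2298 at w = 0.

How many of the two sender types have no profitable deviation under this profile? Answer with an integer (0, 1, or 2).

Peach type: signal → 11549 − 245 × 59 = -2906; deviate to 0 → 2298. IC fails (-2906 < 2298).
Lemon type: stay at 0 → 2298; mimic → 11549 − 400 × 59 = -12051. IC holds (2298 ≥ -12051).
1 of 2 constraints hold, so this profile is not an equilibrium.

1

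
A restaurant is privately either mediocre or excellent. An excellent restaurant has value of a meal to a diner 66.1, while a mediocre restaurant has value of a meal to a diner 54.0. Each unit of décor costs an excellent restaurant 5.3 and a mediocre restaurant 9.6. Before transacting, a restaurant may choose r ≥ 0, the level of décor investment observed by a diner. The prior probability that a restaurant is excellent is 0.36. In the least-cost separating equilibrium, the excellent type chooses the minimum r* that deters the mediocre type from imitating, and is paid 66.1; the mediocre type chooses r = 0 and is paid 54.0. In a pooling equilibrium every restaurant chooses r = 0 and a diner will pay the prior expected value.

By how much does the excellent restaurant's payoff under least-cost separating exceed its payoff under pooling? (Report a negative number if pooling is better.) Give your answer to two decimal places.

Least-cost separating signal: r* solves 54.0 = 66.1 − 9.6·r*, so r* = (66.1 − 54.0)/9.6 ≈ 1.2604.
Excellent type's separating payoff: 66.1 − 5.3 × r* = 66.1 − 5.3 × (66.1 − 54.0)/9.6 = 66.1 − 64.13/9.6 ≈ 59.4198.
Pooling payoff: 0.36 × 66.1 + 0.64 × 54.0 = 58.356.
Difference: 59.4198 − 58.356 = 1.0638, i.e. 1.06 to two decimal places.
The excellent type prefers to separate.

1.06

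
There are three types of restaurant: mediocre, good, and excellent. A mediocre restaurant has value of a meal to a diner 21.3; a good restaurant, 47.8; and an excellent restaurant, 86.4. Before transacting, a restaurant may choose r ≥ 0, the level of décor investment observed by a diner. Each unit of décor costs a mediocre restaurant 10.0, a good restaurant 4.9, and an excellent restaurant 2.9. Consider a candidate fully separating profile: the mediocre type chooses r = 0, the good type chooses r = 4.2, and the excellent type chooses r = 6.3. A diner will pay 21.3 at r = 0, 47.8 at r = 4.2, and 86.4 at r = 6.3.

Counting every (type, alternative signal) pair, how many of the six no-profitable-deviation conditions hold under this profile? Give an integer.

Mediocre (own payoff 21.3): to r=4.2 gives 47.8 − 10.0×4.2 = 5.8 → no gain ✓; to r=6.3 gives 86.4 − 10.0×6.3 = 23.4 → profitable ✗.
Good (own payoff 47.8 − 4.9×4.2 = 27.22): to r=0 gives 21.3 → no gain ✓; to r=6.3 gives 86.4 − 4.9×6.3 = 55.53 → profitable ✗.
Excellent (own payoff 86.4 − 2.9×6.3 = 68.13): to r=0 gives 21.3 → no gain ✓; to r=4.2 gives 47.8 − 2.9×4.2 = 35.62 → no gain ✓.
4 of the 6 constraints hold; not an equilibrium.

4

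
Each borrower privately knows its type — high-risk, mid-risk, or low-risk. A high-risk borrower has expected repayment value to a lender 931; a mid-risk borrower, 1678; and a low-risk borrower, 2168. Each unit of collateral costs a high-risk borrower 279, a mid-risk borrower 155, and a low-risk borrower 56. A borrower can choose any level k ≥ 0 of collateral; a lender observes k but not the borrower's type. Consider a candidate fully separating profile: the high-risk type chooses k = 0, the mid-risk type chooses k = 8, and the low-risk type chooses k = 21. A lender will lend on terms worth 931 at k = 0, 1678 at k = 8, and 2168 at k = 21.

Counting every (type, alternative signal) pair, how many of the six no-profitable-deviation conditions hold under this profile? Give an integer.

Mid-risk (own payoff 1678 − 155×8 = 438): to k=0 gives 931 → profitable ✗; to k=21 gives 2168 − 155×21 = -1087 → no gain ✓.
Low-risk (own payoff 2168 − 56×21 = 992): to k=0 gives 931 → no gain ✓; to k=8 gives 1678 − 56×8 = 1230 → profitable ✗.
High-risk (own payoff 931): to k=8 gives 1678 − 279×8 = -554 → no gain ✓; to k=21 gives 2168 − 279×21 = -3691 → no gain ✓.
4 of the 6 constraints hold; not an equilibrium.

4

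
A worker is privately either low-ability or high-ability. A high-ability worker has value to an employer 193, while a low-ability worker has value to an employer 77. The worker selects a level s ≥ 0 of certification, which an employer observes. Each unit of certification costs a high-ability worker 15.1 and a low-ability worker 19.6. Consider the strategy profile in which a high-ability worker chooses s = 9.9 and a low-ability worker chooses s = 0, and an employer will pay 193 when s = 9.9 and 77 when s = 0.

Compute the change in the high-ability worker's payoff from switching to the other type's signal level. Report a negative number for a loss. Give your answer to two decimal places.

33.49

Playing s = 9.9 the high-ability worker receives 193 − 15.1 × 9.9 = 43.51.
Deviating to s = 0 yields 77 instead.
Gain from deviating: 77 − 43.51 = 33.49.
The gain is positive, so the high-ability type's incentive-compatibility constraint is violated — this profile is not a separating equilibrium.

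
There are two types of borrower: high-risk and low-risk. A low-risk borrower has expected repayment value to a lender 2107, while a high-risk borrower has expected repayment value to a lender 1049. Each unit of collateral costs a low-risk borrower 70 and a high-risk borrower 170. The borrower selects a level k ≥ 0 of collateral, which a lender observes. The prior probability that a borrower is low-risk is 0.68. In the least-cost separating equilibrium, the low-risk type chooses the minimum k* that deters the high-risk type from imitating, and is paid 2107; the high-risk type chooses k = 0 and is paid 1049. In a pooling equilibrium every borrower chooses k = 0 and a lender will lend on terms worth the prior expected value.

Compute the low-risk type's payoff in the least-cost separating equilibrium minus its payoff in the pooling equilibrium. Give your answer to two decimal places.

-97.09

Least-cost separating signal: k* solves 1049 = 2107 − 170·k*, so k* = (2107 − 1049)/170 ≈ 6.2235.
Low-risk type's separating payoff: 2107 − 70 × k* = 2107 − 70 × (2107 − 1049)/170 = 2107 − 74060/170 ≈ 1671.3529.
Pooling payoff: 0.68 × 2107 + 0.32 × 1049 = 1768.44.
Difference: 1671.3529 − 1768.44 = -97.0871, i.e. -97.09 to two decimal places.
The low-risk type would prefer the pooling outcome.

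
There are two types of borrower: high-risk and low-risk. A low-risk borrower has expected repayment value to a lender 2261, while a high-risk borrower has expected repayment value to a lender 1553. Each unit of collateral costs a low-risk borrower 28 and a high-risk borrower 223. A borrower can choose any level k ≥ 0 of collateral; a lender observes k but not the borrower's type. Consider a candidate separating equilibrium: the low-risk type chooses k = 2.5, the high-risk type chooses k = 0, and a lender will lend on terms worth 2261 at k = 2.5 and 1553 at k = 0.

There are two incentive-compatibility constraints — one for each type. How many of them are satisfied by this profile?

Low-risk type: signal → 2261 − 28 × 2.5 = 2191; deviate to 0 → 1553. IC holds (2191 ≥ 1553).
High-risk type: stay at 0 → 1553; mimic → 2261 − 223 × 2.5 = 1703.5. IC fails (1553 < 1703.5).
1 of 2 constraints hold, so this profile is not an equilibrium.

1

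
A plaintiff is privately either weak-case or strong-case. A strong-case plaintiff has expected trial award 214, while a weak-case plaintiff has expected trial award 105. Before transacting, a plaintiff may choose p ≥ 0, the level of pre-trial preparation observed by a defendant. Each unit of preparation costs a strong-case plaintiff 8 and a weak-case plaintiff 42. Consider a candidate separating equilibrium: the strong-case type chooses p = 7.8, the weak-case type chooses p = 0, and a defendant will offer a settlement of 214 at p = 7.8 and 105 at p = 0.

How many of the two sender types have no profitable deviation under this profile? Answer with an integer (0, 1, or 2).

Weak-case type: stay at 0 → 105; mimic → 214 − 42 × 7.8 = -113.6. IC holds (105 ≥ -113.6).
Strong-case type: signal → 214 − 8 × 7.8 = 151.6; deviate to 0 → 105. IC holds (151.6 ≥ 105).
2 of 2 constraints hold, so this is a separating equilibrium.

2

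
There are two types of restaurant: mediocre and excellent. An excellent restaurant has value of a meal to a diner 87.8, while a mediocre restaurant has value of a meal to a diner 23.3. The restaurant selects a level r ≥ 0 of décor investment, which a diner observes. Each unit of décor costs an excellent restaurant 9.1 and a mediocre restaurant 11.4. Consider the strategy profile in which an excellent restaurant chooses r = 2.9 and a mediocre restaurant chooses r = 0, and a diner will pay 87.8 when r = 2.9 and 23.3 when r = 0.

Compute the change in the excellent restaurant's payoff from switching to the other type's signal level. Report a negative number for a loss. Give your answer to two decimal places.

Playing r = 2.9 the excellent restaurant receives 87.8 − 9.1 × 2.9 = 61.41.
Deviating to r = 0 yields 23.3 instead.
Gain from deviating: 23.3 − 61.41 = -38.11.
The gain is negative, so the excellent type's incentive-compatibility constraint is satisfied.

-38.11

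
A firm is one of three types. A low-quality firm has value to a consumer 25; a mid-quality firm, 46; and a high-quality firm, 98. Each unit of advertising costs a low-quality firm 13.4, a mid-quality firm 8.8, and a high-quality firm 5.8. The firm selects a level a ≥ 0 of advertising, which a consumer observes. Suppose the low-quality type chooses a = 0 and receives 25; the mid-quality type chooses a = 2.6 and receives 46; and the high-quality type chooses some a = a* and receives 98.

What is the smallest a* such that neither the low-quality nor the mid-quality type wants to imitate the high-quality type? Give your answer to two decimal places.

Low-quality type (on-path payoff 25) won't mimic when 25 ≥ 98 − 13.4·a*, i.e. a* ≥ 5.45.
Mid-quality type (on-path payoff 46 − 8.8×2.6 = 23.12) won't mimic when 23.12 ≥ 98 − 8.8·a*, i.e. a* ≥ 8.51.
Both must hold, so a* = max(5.45, 8.51) = 8.51. The mid-quality type's constraint binds.

8.51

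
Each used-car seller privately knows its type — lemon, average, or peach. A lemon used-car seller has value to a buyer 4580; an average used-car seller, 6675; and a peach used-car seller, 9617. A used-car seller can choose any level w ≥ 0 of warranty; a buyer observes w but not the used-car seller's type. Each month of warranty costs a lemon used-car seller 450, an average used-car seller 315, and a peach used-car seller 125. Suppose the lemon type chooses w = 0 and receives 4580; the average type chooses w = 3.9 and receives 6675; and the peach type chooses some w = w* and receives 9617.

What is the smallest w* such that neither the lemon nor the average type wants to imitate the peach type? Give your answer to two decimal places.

13.24

Average type (on-path payoff 6675 − 315×3.9 = 5446.5) won't mimic when 5446.5 ≥ 9617 − 315·w*, i.e. w* ≥ 13.24.
Lemon type (on-path payoff 4580) won't mimic when 4580 ≥ 9617 − 450·w*, i.e. w* ≥ 11.19.
Both must hold, so w* = max(11.19, 13.24) = 13.24. The average type's constraint binds.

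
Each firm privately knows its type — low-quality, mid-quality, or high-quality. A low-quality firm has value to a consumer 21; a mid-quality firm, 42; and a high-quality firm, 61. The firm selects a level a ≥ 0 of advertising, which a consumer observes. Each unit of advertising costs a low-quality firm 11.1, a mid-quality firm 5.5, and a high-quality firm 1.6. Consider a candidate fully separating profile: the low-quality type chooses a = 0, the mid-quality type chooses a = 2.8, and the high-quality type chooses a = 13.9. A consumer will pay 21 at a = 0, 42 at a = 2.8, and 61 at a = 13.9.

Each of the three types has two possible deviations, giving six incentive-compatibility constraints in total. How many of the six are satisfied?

6

Low-quality (own payoff 21): to a=2.8 gives 42 − 11.1×2.8 = 10.92 → no gain ✓; to a=13.9 gives 61 − 11.1×13.9 = -93.29 → no gain ✓.
High-quality (own payoff 61 − 1.6×13.9 = 38.76): to a=0 gives 21 → no gain ✓; to a=2.8 gives 42 − 1.6×2.8 = 37.52 → no gain ✓.
Mid-quality (own payoff 42 − 5.5×2.8 = 26.6): to a=0 gives 21 → no gain ✓; to a=13.9 gives 61 − 5.5×13.9 = -15.45 → no gain ✓.
6 of the 6 constraints hold; this profile is a separating equilibrium.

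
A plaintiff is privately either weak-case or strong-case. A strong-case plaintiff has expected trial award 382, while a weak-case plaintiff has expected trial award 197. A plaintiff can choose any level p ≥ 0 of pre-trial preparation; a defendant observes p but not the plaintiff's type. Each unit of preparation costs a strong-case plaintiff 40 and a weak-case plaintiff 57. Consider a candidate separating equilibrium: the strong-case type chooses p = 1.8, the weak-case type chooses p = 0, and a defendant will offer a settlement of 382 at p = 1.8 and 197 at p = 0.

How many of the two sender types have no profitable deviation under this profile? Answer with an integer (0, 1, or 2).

Strong-case type: signal → 382 − 40 × 1.8 = 310; deviate to 0 → 197. IC holds (310 ≥ 197).
Weak-case type: stay at 0 → 197; mimic → 382 − 57 × 1.8 = 279.4. IC fails (197 < 279.4).
1 of 2 constraints hold, so this profile is not an equilibrium.

1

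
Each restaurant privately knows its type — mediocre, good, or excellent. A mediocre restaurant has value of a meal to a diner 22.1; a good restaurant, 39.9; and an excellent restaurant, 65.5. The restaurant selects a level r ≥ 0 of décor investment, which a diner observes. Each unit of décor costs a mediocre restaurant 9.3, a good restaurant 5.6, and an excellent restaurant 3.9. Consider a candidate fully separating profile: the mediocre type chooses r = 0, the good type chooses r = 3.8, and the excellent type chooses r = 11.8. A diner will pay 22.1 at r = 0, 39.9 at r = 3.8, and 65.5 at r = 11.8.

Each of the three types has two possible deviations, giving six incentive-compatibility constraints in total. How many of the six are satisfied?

Excellent (own payoff 65.5 − 3.9×11.8 = 19.48): to r=0 gives 22.1 → profitable ✗; to r=3.8 gives 39.9 − 3.9×3.8 = 25.08 → profitable ✗.
Good (own payoff 39.9 − 5.6×3.8 = 18.62): to r=0 gives 22.1 → profitable ✗; to r=11.8 gives 65.5 − 5.6×11.8 = -0.58 → no gain ✓.
Mediocre (own payoff 22.1): to r=3.8 gives 39.9 − 9.3×3.8 = 4.56 → no gain ✓; to r=11.8 gives 65.5 − 9.3×11.8 = -44.24 → no gain ✓.
3 of the 6 constraints hold; not an equilibrium.

3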